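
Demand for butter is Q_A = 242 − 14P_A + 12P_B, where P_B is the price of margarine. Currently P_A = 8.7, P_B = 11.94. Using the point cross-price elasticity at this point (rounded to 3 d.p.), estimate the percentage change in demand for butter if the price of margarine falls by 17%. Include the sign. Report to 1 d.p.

-9.2%

At P_A = 8.7, P_B = 11.94: Q_A = 263.48.
∂Q_A/∂P_B = 12.
ε = (∂Q_A/∂P_B)(P_B/Q_A) = 12.0000 × 11.94/263.48 ≈ 0.544.
%ΔQ_A ≈ ε × %ΔP_B = 0.544 × (-17%) = -9.2%.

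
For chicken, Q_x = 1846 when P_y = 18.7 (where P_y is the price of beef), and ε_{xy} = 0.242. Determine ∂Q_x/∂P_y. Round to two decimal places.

23.89

ε = (∂Q_x/∂P_y)·(P_y/Q_x) ⇒ ∂Q_x/∂P_y = ε·Q_x/P_y = 0.242 × 1846/18.7 ≈ 23.89.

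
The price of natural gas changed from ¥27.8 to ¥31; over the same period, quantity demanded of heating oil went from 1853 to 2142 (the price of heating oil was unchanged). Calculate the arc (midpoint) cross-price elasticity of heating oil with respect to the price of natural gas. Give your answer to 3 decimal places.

1.329

ΔQ_A = 2142 − 1853 = 289; ΔP_B = 31 − 27.8 = 3.2.
Midpoints: Q̄_A = 1997.5, P̄_B = 29.40.
ε = (ΔQ_A/Q̄_A)/(ΔP_B/P̄_B) = (289/1997.5)/(3.2/29.40) ≈ 1.329.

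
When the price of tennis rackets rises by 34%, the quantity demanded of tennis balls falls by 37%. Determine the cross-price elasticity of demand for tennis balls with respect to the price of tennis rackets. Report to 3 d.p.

-1.088

ε = (%ΔQ of tennis balls) / (%ΔP of tennis rackets) = (-37%) / (34%) ≈ -1.088.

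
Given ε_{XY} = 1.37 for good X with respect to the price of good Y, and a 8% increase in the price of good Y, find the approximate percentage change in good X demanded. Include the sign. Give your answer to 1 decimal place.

%ΔQ ≈ ε × %ΔP of good Y = 1.37 × (8%) = 11.0%.
Demand for good X rises by about 11.0%.

11.0%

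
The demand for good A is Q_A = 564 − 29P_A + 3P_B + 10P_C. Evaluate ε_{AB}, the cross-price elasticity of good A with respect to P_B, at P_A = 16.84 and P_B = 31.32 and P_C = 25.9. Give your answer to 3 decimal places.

0.219

At P_A = 16.84 and P_B = 31.32 and P_C = 25.9: Q_A = 428.6.
∂Q_A/∂P_B = 3.
ε = (∂Q_A/∂P_B)(P_B/Q_A) = 3 × (31.32/428.6) ≈ 0.219.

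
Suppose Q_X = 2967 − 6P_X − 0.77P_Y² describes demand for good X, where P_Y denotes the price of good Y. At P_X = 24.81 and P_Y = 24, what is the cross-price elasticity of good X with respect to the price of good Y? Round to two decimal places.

At P_X = 24.81 and P_Y = 24: Q_X = 2374.62.
∂Q_X/∂P_Y = -1.54P_Y = -1.54(24) = -36.9600.
ε = (∂Q_X/∂P_Y)(P_Y/Q_X) = -36.9600 × (24/2374.62) ≈ -0.37.

-0.37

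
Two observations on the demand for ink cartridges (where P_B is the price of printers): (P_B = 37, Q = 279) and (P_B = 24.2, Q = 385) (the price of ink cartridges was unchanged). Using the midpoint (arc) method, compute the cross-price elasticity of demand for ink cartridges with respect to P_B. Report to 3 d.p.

ΔQ_A = 385 − 279 = 106; ΔP_B = 24.2 − 37 = -12.8.
Midpoints: Q̄_A = 332.0, P̄_B = 30.60.
ε = (ΔQ_A/Q̄_A)/(ΔP_B/P̄_B) = (106/332.0)/(-12.8/30.60) ≈ -0.763.

-0.763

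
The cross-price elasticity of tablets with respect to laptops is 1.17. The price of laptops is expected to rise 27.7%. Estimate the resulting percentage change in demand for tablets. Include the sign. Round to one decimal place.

%ΔQ ≈ ε × %ΔP of laptops = 1.17 × (27.7%) = 32.4%.

32.4%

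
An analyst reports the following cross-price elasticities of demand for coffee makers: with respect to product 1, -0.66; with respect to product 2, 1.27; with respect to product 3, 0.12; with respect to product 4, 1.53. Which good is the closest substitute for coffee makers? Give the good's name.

Substitutes have ε > 0. Among the positive values, 1.53 (product 4) is largest.

product 4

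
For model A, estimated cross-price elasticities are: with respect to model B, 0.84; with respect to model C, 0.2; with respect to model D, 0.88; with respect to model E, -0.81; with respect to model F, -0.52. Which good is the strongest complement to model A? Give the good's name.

Complements have ε < 0. The most negative value is -0.81 (model E).

model E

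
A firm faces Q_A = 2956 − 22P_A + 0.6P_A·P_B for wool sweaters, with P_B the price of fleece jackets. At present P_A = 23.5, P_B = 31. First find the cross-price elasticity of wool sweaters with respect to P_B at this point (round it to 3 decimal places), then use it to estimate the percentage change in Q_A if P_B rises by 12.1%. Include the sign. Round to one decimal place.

At P_A = 23.5, P_B = 31: Q_A = 2876.1.
∂Q_A/∂P_B = 0.6P_A = 14.1000.
ε = (∂Q_A/∂P_B)(P_B/Q_A) = 14.1000 × 31/2876.1 ≈ 0.152.
%ΔQ_A ≈ ε × %ΔP_B = 0.152 × (12.1%) = 1.8%.

1.8%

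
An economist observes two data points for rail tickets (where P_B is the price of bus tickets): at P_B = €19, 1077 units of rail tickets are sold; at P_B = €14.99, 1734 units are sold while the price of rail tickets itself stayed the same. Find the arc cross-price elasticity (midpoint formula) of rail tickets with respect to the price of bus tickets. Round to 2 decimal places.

ΔQ_A = 1734 − 1077 = 657; ΔP_B = 14.99 − 19 = -4.01.
Midpoints: Q̄_A = 1405.5, P̄_B = 17.00.
ε = (ΔQ_A/Q̄_A)/(ΔP_B/P̄_B) = (657/1405.5)/(-4.01/17.00) ≈ -1.98.

-1.98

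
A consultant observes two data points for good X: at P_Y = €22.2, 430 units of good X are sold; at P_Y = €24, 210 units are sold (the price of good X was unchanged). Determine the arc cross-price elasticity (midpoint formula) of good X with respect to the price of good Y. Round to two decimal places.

-8.82

ΔQ_X = 210 − 430 = -220; ΔP_Y = 24 − 22.2 = 1.8.
Midpoints: Q̄_X = 320.0, P̄_Y = 23.10.
ε = (ΔQ_X/Q̄_X)/(ΔP_Y/P̄_Y) = (-220/320.0)/(1.8/23.10) ≈ -8.82.
ε < 0: good X and good Y are complements.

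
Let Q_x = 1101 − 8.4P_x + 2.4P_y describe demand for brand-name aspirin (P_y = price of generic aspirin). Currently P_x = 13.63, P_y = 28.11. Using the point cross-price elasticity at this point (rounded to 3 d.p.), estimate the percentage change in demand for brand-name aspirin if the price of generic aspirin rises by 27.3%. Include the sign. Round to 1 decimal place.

At P_x = 13.63, P_y = 28.11: Q_x = 1053.972.
∂Q_x/∂P_y = 2.4.
ε = (∂Q_x/∂P_y)(P_y/Q_x) = 2.4000 × 28.11/1053.972 ≈ 0.064.
%ΔQ_x ≈ ε × %ΔP_y = 0.064 × (27.3%) = 1.7%.

1.7%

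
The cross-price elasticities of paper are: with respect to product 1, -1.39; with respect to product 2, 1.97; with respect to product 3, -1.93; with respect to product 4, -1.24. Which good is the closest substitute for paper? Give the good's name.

Substitutes have ε > 0. Among the positive values, 1.97 (product 2) is largest.

product 2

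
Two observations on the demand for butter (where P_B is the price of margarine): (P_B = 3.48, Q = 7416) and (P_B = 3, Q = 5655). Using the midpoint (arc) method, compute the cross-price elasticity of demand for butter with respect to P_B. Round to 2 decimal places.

ΔQ_A = 5655 − 7416 = -1761; ΔP_B = 3 − 3.48 = -0.48.
Midpoints: Q̄_A = 6535.5, P̄_B = 3.24.
ε = (ΔQ_A/Q̄_A)/(ΔP_B/P̄_B) = (-1761/6535.5)/(-0.48/3.24) ≈ 1.82.

1.82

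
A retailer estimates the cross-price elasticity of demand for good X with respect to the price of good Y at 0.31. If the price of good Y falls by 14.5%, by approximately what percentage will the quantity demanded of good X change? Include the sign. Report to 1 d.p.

%ΔQ ≈ ε × %ΔP of good Y = 0.31 × (-14.5%) = -4.5%.

-4.5%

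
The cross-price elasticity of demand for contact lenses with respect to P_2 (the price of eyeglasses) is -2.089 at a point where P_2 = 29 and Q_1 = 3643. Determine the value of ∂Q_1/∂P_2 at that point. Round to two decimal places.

-262.42

ε = (∂Q_1/∂P_2)·(P_2/Q_1) ⇒ ∂Q_1/∂P_2 = ε·Q_1/P_2 = -2.089 × 3643/29 ≈ -262.42.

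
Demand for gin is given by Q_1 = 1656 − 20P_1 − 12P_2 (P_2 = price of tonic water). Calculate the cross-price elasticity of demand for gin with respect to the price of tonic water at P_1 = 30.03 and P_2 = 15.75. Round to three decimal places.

-0.218

At P_1 = 30.03 and P_2 = 15.75: Q_1 = 866.4.
∂Q_1/∂P_2 = -12.
ε = (∂Q_1/∂P_2)(P_2/Q_1) = -12 × (15.75/866.4) ≈ -0.218.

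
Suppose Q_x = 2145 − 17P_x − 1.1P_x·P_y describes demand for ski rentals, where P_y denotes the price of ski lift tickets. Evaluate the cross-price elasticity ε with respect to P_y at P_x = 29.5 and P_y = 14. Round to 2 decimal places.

At P_x = 29.5 and P_y = 14: Q_x = 1189.2.
∂Q_x/∂P_y = -1.1P_x = -1.1(29.5) = -32.4500.
ε = (∂Q_x/∂P_y)(P_y/Q_x) = -32.4500 × (14/1189.2) ≈ -0.38.

-0.38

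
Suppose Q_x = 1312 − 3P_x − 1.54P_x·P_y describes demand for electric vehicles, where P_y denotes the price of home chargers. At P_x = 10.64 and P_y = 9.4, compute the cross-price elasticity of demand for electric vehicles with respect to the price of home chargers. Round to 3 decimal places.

-0.137

At P_x = 10.64 and P_y = 9.4: Q_x = 1126.055.
∂Q_x/∂P_y = -1.54P_x = -1.54(10.64) = -16.3856.
ε = (∂Q_x/∂P_y)(P_y/Q_x) = -16.3856 × (9.4/1126.055) ≈ -0.137.
ε < 0: complements.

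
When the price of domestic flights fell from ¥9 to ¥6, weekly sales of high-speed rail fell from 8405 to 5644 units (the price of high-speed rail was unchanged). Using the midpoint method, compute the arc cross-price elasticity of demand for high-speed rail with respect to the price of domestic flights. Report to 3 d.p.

ΔQ_A = 5644 − 8405 = -2761; ΔP_B = 6 − 9 = -3.
Midpoints: Q̄_A = 7024.5, P̄_B = 7.50.
ε = (ΔQ_A/Q̄_A)/(ΔP_B/P̄_B) = (-2761/7024.5)/(-3/7.50) ≈ 0.983.

0.983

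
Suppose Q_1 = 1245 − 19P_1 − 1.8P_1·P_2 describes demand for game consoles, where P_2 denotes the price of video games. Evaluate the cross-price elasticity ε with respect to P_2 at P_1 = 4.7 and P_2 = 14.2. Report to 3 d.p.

-0.116

At P_1 = 4.7 and P_2 = 14.2: Q_1 = 1035.568.
∂Q_1/∂P_2 = -1.8P_1 = -1.8(4.7) = -8.4600.
ε = (∂Q_1/∂P_2)(P_2/Q_1) = -8.4600 × (14.2/1035.568) ≈ -0.116.
ε < 0: complements.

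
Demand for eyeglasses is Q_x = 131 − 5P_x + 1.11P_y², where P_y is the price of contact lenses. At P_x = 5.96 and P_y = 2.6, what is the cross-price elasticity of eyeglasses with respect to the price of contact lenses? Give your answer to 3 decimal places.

0.138

At P_x = 5.96 and P_y = 2.6: Q_x = 108.704.
∂Q_x/∂P_y = 2.22P_y = 2.22(2.6) = 5.7720.
ε = (∂Q_x/∂P_y)(P_y/Q_x) = 5.7720 × (2.6/108.704) ≈ 0.138.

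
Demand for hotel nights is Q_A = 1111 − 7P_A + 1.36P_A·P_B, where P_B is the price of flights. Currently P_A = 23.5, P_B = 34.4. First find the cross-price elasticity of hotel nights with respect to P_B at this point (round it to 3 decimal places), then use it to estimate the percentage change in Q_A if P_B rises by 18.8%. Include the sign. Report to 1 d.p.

10.1%

At P_A = 23.5, P_B = 34.4: Q_A = 2045.924.
∂Q_A/∂P_B = 1.36P_A = 31.9600.
ε = (∂Q_A/∂P_B)(P_B/Q_A) = 31.9600 × 34.4/2045.924 ≈ 0.537.
%ΔQ_A ≈ ε × %ΔP_B = 0.537 × (18.8%) = 10.1%.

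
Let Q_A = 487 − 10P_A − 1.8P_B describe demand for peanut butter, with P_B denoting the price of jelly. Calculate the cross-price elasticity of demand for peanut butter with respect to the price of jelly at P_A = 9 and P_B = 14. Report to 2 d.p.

-0.07

At P_A = 9 and P_B = 14: Q_A = 371.8.
∂Q_A/∂P_B = -1.8.
ε = (∂Q_A/∂P_B)(P_B/Q_A) = -1.8 × (14/371.8) ≈ -0.07.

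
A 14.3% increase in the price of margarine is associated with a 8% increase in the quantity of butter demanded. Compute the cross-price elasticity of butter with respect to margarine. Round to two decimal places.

0.56

ε = (%ΔQ of butter) / (%ΔP of margarine) = (8%) / (14.3%) ≈ 0.56.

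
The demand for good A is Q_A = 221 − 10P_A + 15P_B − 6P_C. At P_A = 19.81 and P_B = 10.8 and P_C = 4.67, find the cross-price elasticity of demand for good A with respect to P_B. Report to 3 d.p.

At P_A = 19.81 and P_B = 10.8 and P_C = 4.67: Q_A = 156.88.
∂Q_A/∂P_B = 15.
ε = (∂Q_A/∂P_B)(P_B/Q_A) = 15 × (10.8/156.88) ≈ 1.033.

1.033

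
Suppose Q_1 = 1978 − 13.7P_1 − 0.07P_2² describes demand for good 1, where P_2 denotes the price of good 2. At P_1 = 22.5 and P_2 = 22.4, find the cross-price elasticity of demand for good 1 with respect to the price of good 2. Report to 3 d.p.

-0.043

At P_1 = 22.5 and P_2 = 22.4: Q_1 = 1634.627.
∂Q_1/∂P_2 = -0.14P_2 = -0.14(22.4) = -3.1360.
ε = (∂Q_1/∂P_2)(P_2/Q_1) = -3.1360 × (22.4/1634.627) ≈ -0.043.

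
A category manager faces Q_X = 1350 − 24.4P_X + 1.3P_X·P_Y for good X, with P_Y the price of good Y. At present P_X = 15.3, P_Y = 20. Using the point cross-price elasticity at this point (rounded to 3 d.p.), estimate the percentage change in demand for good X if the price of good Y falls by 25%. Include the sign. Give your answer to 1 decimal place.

At P_X = 15.3, P_Y = 20: Q_X = 1374.48.
∂Q_X/∂P_Y = 1.3P_X = 19.8900.
ε = (∂Q_X/∂P_Y)(P_Y/Q_X) = 19.8900 × 20/1374.48 ≈ 0.289.
%ΔQ_X ≈ ε × %ΔP_Y = 0.289 × (-25%) = -7.2%.

-7.2%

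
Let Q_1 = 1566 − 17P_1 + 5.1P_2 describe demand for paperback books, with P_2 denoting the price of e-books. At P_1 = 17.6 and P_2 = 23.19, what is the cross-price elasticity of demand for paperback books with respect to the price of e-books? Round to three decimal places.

0.085

At P_1 = 17.6 and P_2 = 23.19: Q_1 = 1385.069.
∂Q_1/∂P_2 = 5.1.
ε = (∂Q_1/∂P_2)(P_2/Q_1) = 5.1 × (23.19/1385.069) ≈ 0.085.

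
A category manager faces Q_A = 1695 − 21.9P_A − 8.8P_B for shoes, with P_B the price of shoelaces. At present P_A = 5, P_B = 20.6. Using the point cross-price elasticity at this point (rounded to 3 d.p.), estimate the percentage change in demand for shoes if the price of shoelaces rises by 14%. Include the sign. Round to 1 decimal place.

-1.8%

At P_A = 5, P_B = 20.6: Q_A = 1404.22.
∂Q_A/∂P_B = -8.8.
ε = (∂Q_A/∂P_B)(P_B/Q_A) = -8.8000 × 20.6/1404.22 ≈ -0.129.
%ΔQ_A ≈ ε × %ΔP_B = -0.129 × (14%) = -1.8%.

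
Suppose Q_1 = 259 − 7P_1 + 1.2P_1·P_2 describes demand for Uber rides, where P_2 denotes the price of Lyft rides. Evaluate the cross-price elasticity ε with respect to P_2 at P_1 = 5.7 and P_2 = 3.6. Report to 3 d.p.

0.101

At P_1 = 5.7 and P_2 = 3.6: Q_1 = 243.724.
∂Q_1/∂P_2 = 1.2P_1 = 1.2(5.7) = 6.8400.
ε = (∂Q_1/∂P_2)(P_2/Q_1) = 6.8400 × (3.6/243.724) ≈ 0.101.
ε > 0: substitutes.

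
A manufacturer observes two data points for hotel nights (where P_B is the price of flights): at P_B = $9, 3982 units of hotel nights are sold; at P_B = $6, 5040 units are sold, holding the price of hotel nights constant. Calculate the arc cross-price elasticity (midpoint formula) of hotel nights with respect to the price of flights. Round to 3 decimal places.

-0.586

ΔQ_A = 5040 − 3982 = 1058; ΔP_B = 6 − 9 = -3.
Midpoints: Q̄_A = 4511.0, P̄_B = 7.50.
ε = (ΔQ_A/Q̄_A)/(ΔP_B/P̄_B) = (1058/4511.0)/(-3/7.50) ≈ -0.586.
ε < 0: hotel nights and flights are complements.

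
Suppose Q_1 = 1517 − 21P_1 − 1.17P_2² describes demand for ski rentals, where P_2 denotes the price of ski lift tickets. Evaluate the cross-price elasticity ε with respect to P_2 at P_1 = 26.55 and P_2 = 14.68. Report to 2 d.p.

At P_1 = 26.55 and P_2 = 14.68: Q_1 = 707.312.
∂Q_1/∂P_2 = -2.34P_2 = -2.34(14.68) = -34.3512.
ε = (∂Q_1/∂P_2)(P_2/Q_1) = -34.3512 × (14.68/707.312) ≈ -0.71.
ε < 0: complements.

-0.71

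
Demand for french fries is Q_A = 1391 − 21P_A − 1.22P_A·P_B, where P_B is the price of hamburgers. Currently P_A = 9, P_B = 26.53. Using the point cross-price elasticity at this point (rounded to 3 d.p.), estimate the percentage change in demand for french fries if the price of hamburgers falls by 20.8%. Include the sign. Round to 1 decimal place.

At P_A = 9, P_B = 26.53: Q_A = 910.701.
∂Q_A/∂P_B = -1.22P_A = -10.9800.
ε = (∂Q_A/∂P_B)(P_B/Q_A) = -10.9800 × 26.53/910.701 ≈ -0.320.
%ΔQ_A ≈ ε × %ΔP_B = -0.320 × (-20.8%) = 6.7%.

6.7%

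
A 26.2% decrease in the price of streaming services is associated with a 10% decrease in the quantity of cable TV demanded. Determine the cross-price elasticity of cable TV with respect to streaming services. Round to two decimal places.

0.38

ε = (%ΔQ of cable TV) / (%ΔP of streaming services) = (-10%) / (-26.2%) ≈ 0.38.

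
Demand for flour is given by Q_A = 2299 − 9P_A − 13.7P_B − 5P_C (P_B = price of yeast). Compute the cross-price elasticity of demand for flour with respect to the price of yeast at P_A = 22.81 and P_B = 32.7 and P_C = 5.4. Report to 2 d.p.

-0.28

At P_A = 22.81 and P_B = 32.7 and P_C = 5.4: Q_A = 1618.72.
∂Q_A/∂P_B = -13.7.
ε = (∂Q_A/∂P_B)(P_B/Q_A) = -13.7 × (32.7/1618.72) ≈ -0.28.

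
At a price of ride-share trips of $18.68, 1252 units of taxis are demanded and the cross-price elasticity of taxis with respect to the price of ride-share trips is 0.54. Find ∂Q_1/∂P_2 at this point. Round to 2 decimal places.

36.19

ε = (∂Q_1/∂P_2)·(P_2/Q_1) ⇒ ∂Q_1/∂P_2 = ε·Q_1/P_2 = 0.54 × 1252/18.68 ≈ 36.19.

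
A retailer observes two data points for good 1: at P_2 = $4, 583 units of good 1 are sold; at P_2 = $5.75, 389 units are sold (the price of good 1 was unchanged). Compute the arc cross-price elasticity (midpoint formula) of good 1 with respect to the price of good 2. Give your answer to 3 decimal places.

-1.112

ΔQ_1 = 389 − 583 = -194; ΔP_2 = 5.75 − 4 = 1.75.
Midpoints: Q̄_1 = 486.0, P̄_2 = 4.88.
ε = (ΔQ_1/Q̄_1)/(ΔP_2/P̄_2) = (-194/486.0)/(1.75/4.88) ≈ -1.112.
ε < 0: good 1 and good 2 are complements.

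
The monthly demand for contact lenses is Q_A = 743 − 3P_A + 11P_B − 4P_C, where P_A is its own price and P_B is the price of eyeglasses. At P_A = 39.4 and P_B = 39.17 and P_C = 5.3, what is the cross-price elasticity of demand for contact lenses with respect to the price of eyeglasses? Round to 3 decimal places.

At P_A = 39.4 and P_B = 39.17 and P_C = 5.3: Q_A = 1034.47.
∂Q_A/∂P_B = 11.
ε = (∂Q_A/∂P_B)(P_B/Q_A) = 11 × (39.17/1034.47) ≈ 0.417.

0.417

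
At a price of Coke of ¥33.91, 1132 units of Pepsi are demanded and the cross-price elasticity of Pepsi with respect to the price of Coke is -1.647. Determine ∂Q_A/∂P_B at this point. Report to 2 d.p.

ε = (∂Q_A/∂P_B)·(P_B/Q_A) ⇒ ∂Q_A/∂P_B = ε·Q_A/P_B = -1.647 × 1132/33.91 ≈ -54.98.

-54.98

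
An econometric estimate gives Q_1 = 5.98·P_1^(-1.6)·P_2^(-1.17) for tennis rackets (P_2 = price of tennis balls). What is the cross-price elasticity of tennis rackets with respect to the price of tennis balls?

-1.17

In a log-linear (constant-elasticity) demand function, the coefficient on the exponent of P_2 is the cross-price elasticity.
ε = -1.17. Negative, so tennis rackets and tennis balls are complements.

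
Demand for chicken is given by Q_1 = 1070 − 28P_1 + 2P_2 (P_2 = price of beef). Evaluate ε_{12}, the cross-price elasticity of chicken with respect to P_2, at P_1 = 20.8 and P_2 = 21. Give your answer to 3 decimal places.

0.079

At P_1 = 20.8 and P_2 = 21: Q_1 = 529.6.
∂Q_1/∂P_2 = 2.
ε = (∂Q_1/∂P_2)(P_2/Q_1) = 2 × (21/529.6) ≈ 0.079.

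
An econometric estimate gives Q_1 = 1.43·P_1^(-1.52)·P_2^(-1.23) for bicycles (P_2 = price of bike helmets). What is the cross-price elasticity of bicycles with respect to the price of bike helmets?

In a log-linear (constant-elasticity) demand function, the coefficient on the exponent of P_2 is the cross-price elasticity.
ε = -1.23. Negative, so bicycles and bike helmets are complements.

-1.23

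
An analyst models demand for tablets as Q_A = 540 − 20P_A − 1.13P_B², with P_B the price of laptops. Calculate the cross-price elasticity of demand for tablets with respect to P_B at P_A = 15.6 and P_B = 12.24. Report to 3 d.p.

-5.768

At P_A = 15.6 and P_B = 12.24: Q_A = 58.706.
∂Q_A/∂P_B = -2.26P_B = -2.26(12.24) = -27.6624.
ε = (∂Q_A/∂P_B)(P_B/Q_A) = -27.6624 × (12.24/58.706) ≈ -5.768.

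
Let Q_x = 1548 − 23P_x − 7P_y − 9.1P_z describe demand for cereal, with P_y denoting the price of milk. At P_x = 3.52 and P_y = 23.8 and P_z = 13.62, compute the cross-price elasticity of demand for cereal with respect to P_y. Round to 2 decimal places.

-0.14

At P_x = 3.52 and P_y = 23.8 and P_z = 13.62: Q_x = 1176.498.
∂Q_x/∂P_y = -7.
ε = (∂Q_x/∂P_y)(P_y/Q_x) = -7 × (23.8/1176.498) ≈ -0.14.
Since ε < 0, cereal and milk are complements.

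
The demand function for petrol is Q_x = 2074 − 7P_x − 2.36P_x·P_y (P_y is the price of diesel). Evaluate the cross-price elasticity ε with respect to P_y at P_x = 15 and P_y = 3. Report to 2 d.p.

At P_x = 15 and P_y = 3: Q_x = 1862.8.
∂Q_x/∂P_y = -2.36P_x = -2.36(15) = -35.4000.
ε = (∂Q_x/∂P_y)(P_y/Q_x) = -35.4000 × (3/1862.8) ≈ -0.06.
ε < 0: complements.

-0.06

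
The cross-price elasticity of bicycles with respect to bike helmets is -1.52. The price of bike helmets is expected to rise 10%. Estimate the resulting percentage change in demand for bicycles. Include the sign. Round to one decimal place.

-15.2%

%ΔQ ≈ ε × %ΔP of bike helmets = -1.52 × (10%) = -15.2%.
Demand for bicycles falls by about 15.2%.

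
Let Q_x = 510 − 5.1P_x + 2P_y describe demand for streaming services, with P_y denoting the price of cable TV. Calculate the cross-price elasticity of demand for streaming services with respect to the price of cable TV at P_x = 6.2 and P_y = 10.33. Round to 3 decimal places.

0.041

At P_x = 6.2 and P_y = 10.33: Q_x = 499.04.
∂Q_x/∂P_y = 2.
ε = (∂Q_x/∂P_y)(P_y/Q_x) = 2 × (10.33/499.04) ≈ 0.041.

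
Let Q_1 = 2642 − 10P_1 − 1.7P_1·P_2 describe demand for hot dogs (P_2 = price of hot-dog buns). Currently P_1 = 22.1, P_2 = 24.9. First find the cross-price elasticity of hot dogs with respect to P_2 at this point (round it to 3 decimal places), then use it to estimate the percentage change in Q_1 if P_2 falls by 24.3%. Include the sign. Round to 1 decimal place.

15.3%

At P_1 = 22.1, P_2 = 24.9: Q_1 = 1485.507.
∂Q_1/∂P_2 = -1.7P_1 = -37.5700.
ε = (∂Q_1/∂P_2)(P_2/Q_1) = -37.5700 × 24.9/1485.507 ≈ -0.630.
%ΔQ_1 ≈ ε × %ΔP_2 = -0.630 × (-24.3%) = 15.3%.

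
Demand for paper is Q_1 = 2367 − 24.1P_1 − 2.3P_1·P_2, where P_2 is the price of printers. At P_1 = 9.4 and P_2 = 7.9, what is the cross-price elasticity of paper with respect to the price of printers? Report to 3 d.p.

At P_1 = 9.4 and P_2 = 7.9: Q_1 = 1969.662.
∂Q_1/∂P_2 = -2.3P_1 = -2.3(9.4) = -21.6200.
ε = (∂Q_1/∂P_2)(P_2/Q_1) = -21.6200 × (7.9/1969.662) ≈ -0.087.

-0.087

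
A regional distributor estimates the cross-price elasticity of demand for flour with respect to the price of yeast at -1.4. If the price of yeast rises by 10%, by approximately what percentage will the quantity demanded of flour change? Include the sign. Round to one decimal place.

-14.0%

%ΔQ ≈ ε × %ΔP of yeast = -1.4 × (10%) = -14.0%.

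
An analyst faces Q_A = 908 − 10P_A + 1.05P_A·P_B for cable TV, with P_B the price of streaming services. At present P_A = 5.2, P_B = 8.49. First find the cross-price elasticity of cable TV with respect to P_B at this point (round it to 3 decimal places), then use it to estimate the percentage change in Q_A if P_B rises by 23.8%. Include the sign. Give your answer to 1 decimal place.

1.2%

At P_A = 5.2, P_B = 8.49: Q_A = 902.355.
∂Q_A/∂P_B = 1.05P_A = 5.4600.
ε = (∂Q_A/∂P_B)(P_B/Q_A) = 5.4600 × 8.49/902.355 ≈ 0.051.
%ΔQ_A ≈ ε × %ΔP_B = 0.051 × (23.8%) = 1.2%.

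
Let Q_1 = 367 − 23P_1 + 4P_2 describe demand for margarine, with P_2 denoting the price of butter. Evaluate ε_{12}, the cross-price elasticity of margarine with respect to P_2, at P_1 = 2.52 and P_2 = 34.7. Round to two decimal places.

0.31

At P_1 = 2.52 and P_2 = 34.7: Q_1 = 447.84.
∂Q_1/∂P_2 = 4.
ε = (∂Q_1/∂P_2)(P_2/Q_1) = 4 × (34.7/447.84) ≈ 0.31.
Since ε > 0, margarine and butter are substitutes.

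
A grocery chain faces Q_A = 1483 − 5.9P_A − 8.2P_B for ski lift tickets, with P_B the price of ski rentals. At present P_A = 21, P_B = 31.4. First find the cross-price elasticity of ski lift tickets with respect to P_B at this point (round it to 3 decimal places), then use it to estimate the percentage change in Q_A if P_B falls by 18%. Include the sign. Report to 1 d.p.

At P_A = 21, P_B = 31.4: Q_A = 1101.62.
∂Q_A/∂P_B = -8.2.
ε = (∂Q_A/∂P_B)(P_B/Q_A) = -8.2000 × 31.4/1101.62 ≈ -0.234.
%ΔQ_A ≈ ε × %ΔP_B = -0.234 × (-18%) = 4.2%.

4.2%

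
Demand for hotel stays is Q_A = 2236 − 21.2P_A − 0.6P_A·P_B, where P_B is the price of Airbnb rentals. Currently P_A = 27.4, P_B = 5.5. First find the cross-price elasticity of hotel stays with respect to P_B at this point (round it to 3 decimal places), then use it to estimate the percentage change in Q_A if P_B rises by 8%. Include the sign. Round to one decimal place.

At P_A = 27.4, P_B = 5.5: Q_A = 1564.7.
∂Q_A/∂P_B = -0.6P_A = -16.4400.
ε = (∂Q_A/∂P_B)(P_B/Q_A) = -16.4400 × 5.5/1564.7 ≈ -0.058.
%ΔQ_A ≈ ε × %ΔP_B = -0.058 × (8%) = -0.5%.

-0.5%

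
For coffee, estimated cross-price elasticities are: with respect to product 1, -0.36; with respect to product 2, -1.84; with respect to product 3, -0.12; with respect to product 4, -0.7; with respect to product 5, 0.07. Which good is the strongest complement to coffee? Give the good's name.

Complements have ε < 0. The most negative value is -1.84 (product 2).

product 2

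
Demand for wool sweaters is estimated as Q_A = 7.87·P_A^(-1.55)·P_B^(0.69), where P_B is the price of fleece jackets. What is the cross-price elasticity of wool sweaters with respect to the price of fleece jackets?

0.69

In a log-linear (constant-elasticity) demand function, the coefficient on the exponent of P_B is the cross-price elasticity.
ε = 0.69. Positive, so wool sweaters and fleece jackets are substitutes.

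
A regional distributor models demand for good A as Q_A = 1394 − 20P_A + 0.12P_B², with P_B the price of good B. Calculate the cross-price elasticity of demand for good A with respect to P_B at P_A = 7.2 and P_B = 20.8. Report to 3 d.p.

At P_A = 7.2 and P_B = 20.8: Q_A = 1301.917.
∂Q_A/∂P_B = 0.24P_B = 0.24(20.8) = 4.9920.
ε = (∂Q_A/∂P_B)(P_B/Q_A) = 4.9920 × (20.8/1301.917) ≈ 0.080.

0.080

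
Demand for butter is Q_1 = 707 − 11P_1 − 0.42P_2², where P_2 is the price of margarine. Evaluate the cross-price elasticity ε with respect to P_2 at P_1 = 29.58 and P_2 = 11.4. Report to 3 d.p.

At P_1 = 29.58 and P_2 = 11.4: Q_1 = 327.037.
∂Q_1/∂P_2 = -0.84P_2 = -0.84(11.4) = -9.5760.
ε = (∂Q_1/∂P_2)(P_2/Q_1) = -9.5760 × (11.4/327.037) ≈ -0.334.

-0.334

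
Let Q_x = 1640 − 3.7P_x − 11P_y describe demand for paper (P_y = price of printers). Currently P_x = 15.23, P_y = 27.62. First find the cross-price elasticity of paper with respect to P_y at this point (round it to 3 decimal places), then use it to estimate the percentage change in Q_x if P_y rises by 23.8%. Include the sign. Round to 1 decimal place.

-5.6%

At P_x = 15.23, P_y = 27.62: Q_x = 1279.829.
∂Q_x/∂P_y = -11.
ε = (∂Q_x/∂P_y)(P_y/Q_x) = -11.0000 × 27.62/1279.829 ≈ -0.237.
%ΔQ_x ≈ ε × %ΔP_y = -0.237 × (23.8%) = -5.6%.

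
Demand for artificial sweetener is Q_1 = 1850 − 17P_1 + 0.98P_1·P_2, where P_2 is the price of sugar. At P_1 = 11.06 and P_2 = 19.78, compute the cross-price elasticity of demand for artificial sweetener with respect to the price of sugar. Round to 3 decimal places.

At P_1 = 11.06 and P_2 = 19.78: Q_1 = 1876.371.
∂Q_1/∂P_2 = 0.98P_1 = 0.98(11.06) = 10.8388.
ε = (∂Q_1/∂P_2)(P_2/Q_1) = 10.8388 × (19.78/1876.371) ≈ 0.114.
ε > 0: substitutes.

0.114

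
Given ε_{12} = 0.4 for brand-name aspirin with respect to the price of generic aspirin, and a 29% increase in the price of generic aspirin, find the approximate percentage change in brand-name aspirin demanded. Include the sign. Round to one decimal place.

%ΔQ ≈ ε × %ΔP of generic aspirin = 0.4 × (29%) = 11.6%.

11.6%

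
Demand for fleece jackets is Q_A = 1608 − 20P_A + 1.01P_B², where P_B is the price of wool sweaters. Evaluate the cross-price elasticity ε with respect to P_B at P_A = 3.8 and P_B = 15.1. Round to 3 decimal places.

At P_A = 3.8 and P_B = 15.1: Q_A = 1762.290.
∂Q_A/∂P_B = 2.02P_B = 2.02(15.1) = 30.5020.
ε = (∂Q_A/∂P_B)(P_B/Q_A) = 30.5020 × (15.1/1762.290) ≈ 0.261.
ε > 0: substitutes.

0.261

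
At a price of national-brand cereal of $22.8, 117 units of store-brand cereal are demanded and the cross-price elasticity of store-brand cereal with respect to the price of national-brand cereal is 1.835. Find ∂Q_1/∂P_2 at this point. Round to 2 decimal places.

ε = (∂Q_1/∂P_2)·(P_2/Q_1) ⇒ ∂Q_1/∂P_2 = ε·Q_1/P_2 = 1.835 × 117/22.8 ≈ 9.42.

9.42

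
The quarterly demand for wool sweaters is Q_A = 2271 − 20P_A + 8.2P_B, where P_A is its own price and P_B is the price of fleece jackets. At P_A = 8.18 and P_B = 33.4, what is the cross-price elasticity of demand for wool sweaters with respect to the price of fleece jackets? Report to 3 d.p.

At P_A = 8.18 and P_B = 33.4: Q_A = 2381.28.
∂Q_A/∂P_B = 8.2.
ε = (∂Q_A/∂P_B)(P_B/Q_A) = 8.2 × (33.4/2381.28) ≈ 0.115.
Since ε > 0, wool sweaters and fleece jackets are substitutes.

0.115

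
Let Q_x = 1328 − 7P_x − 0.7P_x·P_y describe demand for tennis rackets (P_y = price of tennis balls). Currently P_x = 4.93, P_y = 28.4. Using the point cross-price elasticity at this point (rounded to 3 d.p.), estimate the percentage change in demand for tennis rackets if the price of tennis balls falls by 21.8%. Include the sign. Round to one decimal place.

1.8%

At P_x = 4.93, P_y = 28.4: Q_x = 1195.482.
∂Q_x/∂P_y = -0.7P_x = -3.4510.
ε = (∂Q_x/∂P_y)(P_y/Q_x) = -3.4510 × 28.4/1195.482 ≈ -0.082.
%ΔQ_x ≈ ε × %ΔP_y = -0.082 × (-21.8%) = 1.8%.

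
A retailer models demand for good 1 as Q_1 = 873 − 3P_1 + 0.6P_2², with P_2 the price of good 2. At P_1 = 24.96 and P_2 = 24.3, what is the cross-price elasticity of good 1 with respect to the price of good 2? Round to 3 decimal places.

0.615

At P_1 = 24.96 and P_2 = 24.3: Q_1 = 1152.414.
∂Q_1/∂P_2 = 1.2P_2 = 1.2(24.3) = 29.1600.
ε = (∂Q_1/∂P_2)(P_2/Q_1) = 29.1600 × (24.3/1152.414) ≈ 0.615.
ε > 0: substitutes.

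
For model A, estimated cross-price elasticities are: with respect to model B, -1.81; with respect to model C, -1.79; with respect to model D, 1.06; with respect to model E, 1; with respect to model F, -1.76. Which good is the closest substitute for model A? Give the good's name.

model D

Substitutes have ε > 0. Among the positive values, 1.06 (model D) is largest.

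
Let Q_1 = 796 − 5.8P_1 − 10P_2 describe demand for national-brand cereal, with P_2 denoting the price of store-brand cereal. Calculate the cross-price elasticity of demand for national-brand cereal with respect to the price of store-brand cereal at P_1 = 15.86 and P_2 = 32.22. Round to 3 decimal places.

-0.844

At P_1 = 15.86 and P_2 = 32.22: Q_1 = 381.812.
∂Q_1/∂P_2 = -10.
ε = (∂Q_1/∂P_2)(P_2/Q_1) = -10 × (32.22/381.812) ≈ -0.844.
Since ε < 0, national-brand cereal and store-brand cereal are complements.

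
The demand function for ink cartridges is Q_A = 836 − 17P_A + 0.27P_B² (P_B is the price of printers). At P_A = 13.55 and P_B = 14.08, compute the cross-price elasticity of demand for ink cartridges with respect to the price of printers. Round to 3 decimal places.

0.162

At P_A = 13.55 and P_B = 14.08: Q_A = 659.177.
∂Q_A/∂P_B = 0.54P_B = 0.54(14.08) = 7.6032.
ε = (∂Q_A/∂P_B)(P_B/Q_A) = 7.6032 × (14.08/659.177) ≈ 0.162.
ε > 0: substitutes.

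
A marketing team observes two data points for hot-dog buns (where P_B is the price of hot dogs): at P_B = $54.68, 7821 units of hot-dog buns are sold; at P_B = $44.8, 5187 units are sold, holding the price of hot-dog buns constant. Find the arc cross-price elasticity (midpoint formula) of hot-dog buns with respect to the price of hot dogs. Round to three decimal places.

ΔQ_A = 5187 − 7821 = -2634; ΔP_B = 44.8 − 54.68 = -9.88.
Midpoints: Q̄_A = 6504.0, P̄_B = 49.74.
ε = (ΔQ_A/Q̄_A)/(ΔP_B/P̄_B) = (-2634/6504.0)/(-9.88/49.74) ≈ 2.039.
ε > 0: hot-dog buns and hot dogs are substitutes.

2.039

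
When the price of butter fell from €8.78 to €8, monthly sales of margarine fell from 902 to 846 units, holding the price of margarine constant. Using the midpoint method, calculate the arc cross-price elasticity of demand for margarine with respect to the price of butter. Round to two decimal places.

0.69

ΔQ_A = 846 − 902 = -56; ΔP_B = 8 − 8.78 = -0.78.
Midpoints: Q̄_A = 874.0, P̄_B = 8.39.
ε = (ΔQ_A/Q̄_A)/(ΔP_B/P̄_B) = (-56/874.0)/(-0.78/8.39) ≈ 0.69.
ε > 0: margarine and butter are substitutes.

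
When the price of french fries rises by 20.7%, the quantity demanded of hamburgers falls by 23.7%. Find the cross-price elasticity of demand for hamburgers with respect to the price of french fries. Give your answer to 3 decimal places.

-1.145

ε = (%ΔQ of hamburgers) / (%ΔP of french fries) = (-23.7%) / (20.7%) ≈ -1.145.
Negative cross-price elasticity: complements.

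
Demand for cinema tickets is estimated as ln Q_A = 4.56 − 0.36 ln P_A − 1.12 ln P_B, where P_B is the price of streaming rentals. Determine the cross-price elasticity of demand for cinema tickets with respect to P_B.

-1.12

In a log-linear (constant-elasticity) demand function, the coefficient on ln P_B is the cross-price elasticity.
ε = -1.12. Negative, so cinema tickets and streaming rentals are complements.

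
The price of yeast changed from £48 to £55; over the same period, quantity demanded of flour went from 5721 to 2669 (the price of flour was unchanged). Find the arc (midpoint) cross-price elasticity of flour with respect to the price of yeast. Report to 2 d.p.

-5.35

ΔQ_A = 2669 − 5721 = -3052; ΔP_B = 55 − 48 = 7.
Midpoints: Q̄_A = 4195.0, P̄_B = 51.50.
ε = (ΔQ_A/Q̄_A)/(ΔP_B/P̄_B) = (-3052/4195.0)/(7/51.50) ≈ -5.35.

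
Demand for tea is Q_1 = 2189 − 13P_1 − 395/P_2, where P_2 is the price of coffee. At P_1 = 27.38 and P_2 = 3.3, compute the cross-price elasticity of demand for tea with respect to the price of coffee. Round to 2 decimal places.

At P_1 = 27.38 and P_2 = 3.3: Q_1 = 1713.363.
∂Q_1/∂P_2 = 395/P_2² = 36.2718.
ε = (∂Q_1/∂P_2)(P_2/Q_1) = 36.2718 × (3.3/1713.363) ≈ 0.07.
ε > 0: substitutes.

0.07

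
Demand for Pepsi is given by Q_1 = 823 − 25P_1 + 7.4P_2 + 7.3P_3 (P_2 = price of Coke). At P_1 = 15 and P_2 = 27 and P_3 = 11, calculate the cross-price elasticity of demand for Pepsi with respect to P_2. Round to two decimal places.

At P_1 = 15 and P_2 = 27 and P_3 = 11: Q_1 = 728.1.
∂Q_1/∂P_2 = 7.4.
ε = (∂Q_1/∂P_2)(P_2/Q_1) = 7.4 × (27/728.1) ≈ 0.27.
Since ε > 0, Pepsi and Coke are substitutes.

0.27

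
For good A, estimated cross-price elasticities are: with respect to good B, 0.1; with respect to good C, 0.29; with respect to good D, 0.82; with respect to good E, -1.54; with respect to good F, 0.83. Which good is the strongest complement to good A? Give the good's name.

Complements have ε < 0. The most negative value is -1.54 (good E).

good E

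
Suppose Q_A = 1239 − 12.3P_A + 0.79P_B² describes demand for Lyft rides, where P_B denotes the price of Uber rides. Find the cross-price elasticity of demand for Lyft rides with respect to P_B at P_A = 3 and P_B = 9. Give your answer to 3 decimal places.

At P_A = 3 and P_B = 9: Q_A = 1266.09.
∂Q_A/∂P_B = 1.58P_B = 1.58(9) = 14.2200.
ε = (∂Q_A/∂P_B)(P_B/Q_A) = 14.2200 × (9/1266.09) ≈ 0.101.

0.101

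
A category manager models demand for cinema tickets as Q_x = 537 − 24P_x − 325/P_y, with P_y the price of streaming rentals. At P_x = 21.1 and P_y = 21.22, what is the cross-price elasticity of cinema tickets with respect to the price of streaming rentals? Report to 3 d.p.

At P_x = 21.1 and P_y = 21.22: Q_x = 15.284.
∂Q_x/∂P_y = 325/P_y² = 0.7218.
ε = (∂Q_x/∂P_y)(P_y/Q_x) = 0.7218 × (21.22/15.284) ≈ 1.002.
ε > 0: substitutes.

1.002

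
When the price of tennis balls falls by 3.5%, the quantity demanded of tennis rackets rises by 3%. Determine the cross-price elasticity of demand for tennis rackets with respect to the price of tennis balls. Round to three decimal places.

ε = (%ΔQ of tennis rackets) / (%ΔP of tennis balls) = (3%) / (-3.5%) ≈ -0.857.
Negative cross-price elasticity: complements.

-0.857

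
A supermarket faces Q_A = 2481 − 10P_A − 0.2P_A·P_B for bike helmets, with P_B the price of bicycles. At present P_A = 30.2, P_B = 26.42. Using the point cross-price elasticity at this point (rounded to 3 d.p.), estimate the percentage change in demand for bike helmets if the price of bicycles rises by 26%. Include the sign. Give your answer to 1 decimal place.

At P_A = 30.2, P_B = 26.42: Q_A = 2019.423.
∂Q_A/∂P_B = -0.2P_A = -6.0400.
ε = (∂Q_A/∂P_B)(P_B/Q_A) = -6.0400 × 26.42/2019.423 ≈ -0.079.
%ΔQ_A ≈ ε × %ΔP_B = -0.079 × (26%) = -2.1%.

-2.1%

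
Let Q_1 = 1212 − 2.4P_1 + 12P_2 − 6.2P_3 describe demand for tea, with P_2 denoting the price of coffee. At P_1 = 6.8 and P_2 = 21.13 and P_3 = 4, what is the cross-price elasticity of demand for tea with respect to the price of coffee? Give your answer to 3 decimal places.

At P_1 = 6.8 and P_2 = 21.13 and P_3 = 4: Q_1 = 1424.44.
∂Q_1/∂P_2 = 12.
ε = (∂Q_1/∂P_2)(P_2/Q_1) = 12 × (21.13/1424.44) ≈ 0.178.

0.178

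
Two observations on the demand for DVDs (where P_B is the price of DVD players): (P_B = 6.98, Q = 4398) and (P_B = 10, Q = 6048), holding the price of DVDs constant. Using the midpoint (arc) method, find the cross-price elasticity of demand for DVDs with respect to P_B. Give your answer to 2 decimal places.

ΔQ_A = 6048 − 4398 = 1650; ΔP_B = 10 − 6.98 = 3.02.
Midpoints: Q̄_A = 5223.0, P̄_B = 8.49.
ε = (ΔQ_A/Q̄_A)/(ΔP_B/P̄_B) = (1650/5223.0)/(3.02/8.49) ≈ 0.89.

0.89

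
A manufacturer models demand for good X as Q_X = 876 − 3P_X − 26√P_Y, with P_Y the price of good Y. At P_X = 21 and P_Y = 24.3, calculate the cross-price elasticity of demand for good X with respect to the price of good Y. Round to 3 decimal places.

-0.094

At P_X = 21 and P_Y = 24.3: Q_X = 684.833.
∂Q_X/∂P_Y = -26/(2√P_Y) = -26/(2√24.3) = -2.6372.
ε = (∂Q_X/∂P_Y)(P_Y/Q_X) = -2.6372 × (24.3/684.833) ≈ -0.094.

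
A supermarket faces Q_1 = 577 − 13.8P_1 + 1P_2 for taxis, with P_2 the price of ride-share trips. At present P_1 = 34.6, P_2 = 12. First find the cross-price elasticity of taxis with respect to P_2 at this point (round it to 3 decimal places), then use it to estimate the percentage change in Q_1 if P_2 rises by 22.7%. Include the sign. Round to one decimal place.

At P_1 = 34.6, P_2 = 12: Q_1 = 111.52.
∂Q_1/∂P_2 = 1.
ε = (∂Q_1/∂P_2)(P_2/Q_1) = 1.0000 × 12/111.52 ≈ 0.108.
%ΔQ_1 ≈ ε × %ΔP_2 = 0.108 × (22.7%) = 2.5%.

2.5%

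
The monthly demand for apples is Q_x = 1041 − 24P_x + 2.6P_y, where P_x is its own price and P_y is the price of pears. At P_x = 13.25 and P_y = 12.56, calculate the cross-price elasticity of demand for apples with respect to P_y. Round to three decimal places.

0.043

At P_x = 13.25 and P_y = 12.56: Q_x = 755.656.
∂Q_x/∂P_y = 2.6.
ε = (∂Q_x/∂P_y)(P_y/Q_x) = 2.6 × (12.56/755.656) ≈ 0.043.
Since ε > 0, apples and pears are substitutes.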